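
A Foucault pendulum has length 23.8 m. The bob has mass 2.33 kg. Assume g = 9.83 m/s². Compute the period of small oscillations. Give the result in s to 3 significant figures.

9.78 s

T = 2π√(L/g) = 2π√(23.8/9.83) = 2π × 1.556 = 9.78 s.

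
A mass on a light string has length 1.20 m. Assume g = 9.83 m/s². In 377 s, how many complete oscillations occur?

171

T = 2π√(L/g) = 2π√(1.20/9.83) = 2.195 s.
Number of complete oscillations = ⌊377/2.195⌋ = ⌊171.7⌋ = 171.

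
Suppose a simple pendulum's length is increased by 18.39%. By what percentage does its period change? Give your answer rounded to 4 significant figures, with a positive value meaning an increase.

8.807%

T ∝ √L, so T'/T = √(1.1839) = 1.0881.
Percentage change in T = (1.0881 − 1) × 100% = 8.807%.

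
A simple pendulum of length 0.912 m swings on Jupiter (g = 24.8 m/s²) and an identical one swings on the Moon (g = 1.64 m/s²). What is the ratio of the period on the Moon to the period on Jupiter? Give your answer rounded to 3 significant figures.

3.89

T ∝ 1/√g, so T₂/T₁ = √(g₁/g₂) = √(24.8/1.64) = 3.89.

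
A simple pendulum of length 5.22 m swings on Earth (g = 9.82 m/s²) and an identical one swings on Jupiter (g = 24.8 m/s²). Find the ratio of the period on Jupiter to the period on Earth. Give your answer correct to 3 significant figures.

T ∝ 1/√g, so T₂/T₁ = √(g₁/g₂) = √(9.82/24.8) = 0.629.

0.629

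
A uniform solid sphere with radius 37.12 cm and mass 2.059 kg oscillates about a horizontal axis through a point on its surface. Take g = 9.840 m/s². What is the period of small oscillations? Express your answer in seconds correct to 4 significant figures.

1.444 s

I_cm = (2/5)mr² = 0.11348 kg·m². The pivot is at distance d = 0.3712 m from the centre of mass.
By the parallel-axis theorem, I = I_cm + md² = 0.11348 + 0.28371 = 0.39719 kg·m².
T = 2π√(I/(mgd)) = 2π√(0.39719/(2.059 × 9.840 × 0.3712)) = 1.444 s.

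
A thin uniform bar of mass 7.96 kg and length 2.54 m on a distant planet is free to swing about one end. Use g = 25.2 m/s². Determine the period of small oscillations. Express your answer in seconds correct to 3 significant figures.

1.63 s

For a physical pendulum T = 2π√(I/(mgd)), with d = 1.270 m from pivot to centre of mass.
I_cm = mL²/12 = 7.96 × 2.54²/12 = 4.280 kg·m²; I = I_cm + md² = 4.280 + 7.96 × 1.270² = 17.12 kg·m².
T = 2π√(17.12/(7.96 × 25.2 × 1.270)) = 1.63 s.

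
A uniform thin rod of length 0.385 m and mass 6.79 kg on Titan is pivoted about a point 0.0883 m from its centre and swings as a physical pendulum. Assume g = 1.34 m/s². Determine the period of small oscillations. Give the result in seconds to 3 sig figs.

2.59 s

For a physical pendulum T = 2π√(I/(mgd)), with d = 0.08830 m from pivot to centre of mass.
I_cm = mL²/12 = 6.79 × 0.385²/12 = 0.08387 kg·m²; I = I_cm + md² = 0.08387 + 6.79 × 0.08830² = 0.1368 kg·m².
T = 2π√(0.1368/(6.79 × 1.34 × 0.08830)) = 2.59 s.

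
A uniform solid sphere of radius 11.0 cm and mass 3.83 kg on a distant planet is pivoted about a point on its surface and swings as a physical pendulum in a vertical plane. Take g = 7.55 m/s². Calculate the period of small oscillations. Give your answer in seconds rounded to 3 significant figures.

0.897 s

I_cm = (2/5)mr² = 0.01854 kg·m². The pivot is at distance d = 0.110 m from the centre of mass.
By the parallel-axis theorem, I = I_cm + md² = 0.01854 + 0.04634 = 0.06488 kg·m².
T = 2π√(I/(mgd)) = 2π√(0.06488/(3.83 × 7.55 × 0.110)) = 0.897 s.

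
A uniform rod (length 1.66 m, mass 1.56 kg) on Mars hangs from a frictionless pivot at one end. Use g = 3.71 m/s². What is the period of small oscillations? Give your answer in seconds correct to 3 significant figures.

3.43 s

For a physical pendulum T = 2π√(I/(mgd)), with d = 0.8300 m from pivot to centre of mass.
I_cm = mL²/12 = 1.56 × 1.66²/12 = 0.3582 kg·m²; I = I_cm + md² = 0.3582 + 1.56 × 0.8300² = 1.433 kg·m².
T = 2π√(1.433/(1.56 × 3.71 × 0.8300)) = 3.43 s.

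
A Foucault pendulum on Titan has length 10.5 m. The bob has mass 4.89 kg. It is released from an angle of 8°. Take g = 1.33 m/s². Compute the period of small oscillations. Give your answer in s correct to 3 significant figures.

T = 2π√(L/g) = 2π√(10.5/1.33) = 2π × 2.810 = 17.7 s.

17.7 s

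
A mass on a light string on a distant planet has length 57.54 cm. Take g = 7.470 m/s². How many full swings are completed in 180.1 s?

T = 2π√(L/g) = 2π√(0.5754/7.470) = 1.7438 s.
Number of complete oscillations = ⌊180.1/1.7438⌋ = ⌊103.28⌋ = 103.

103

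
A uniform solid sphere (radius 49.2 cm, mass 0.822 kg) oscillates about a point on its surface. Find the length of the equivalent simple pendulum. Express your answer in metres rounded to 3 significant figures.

The equivalent simple-pendulum length is L_eq = I/(md), where I is about the pivot and d = 0.4920 m.
I_cm = (2/5)mR² = 0.07959 kg·m², so I = I_cm + md² = 0.07959 + 0.1990 = 0.2786 kg·m².
L_eq = 0.2786/(0.822 × 0.4920) = 0.689 m.

0.689 m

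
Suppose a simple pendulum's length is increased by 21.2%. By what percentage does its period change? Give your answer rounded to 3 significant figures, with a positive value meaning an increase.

10.1%

T ∝ √L, so T'/T = √(1.212) = 1.101.
Percentage change in T = (1.101 − 1) × 100% = 10.1%.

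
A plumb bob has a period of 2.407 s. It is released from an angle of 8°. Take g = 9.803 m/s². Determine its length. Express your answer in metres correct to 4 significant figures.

From T = 2π√(L/g), L = gT²/(4π²) = 9.803 × 2.4070²/(4π²) = 1.439 m.

1.439 m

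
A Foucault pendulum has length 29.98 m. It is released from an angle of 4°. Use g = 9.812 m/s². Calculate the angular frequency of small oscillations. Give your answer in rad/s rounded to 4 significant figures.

ω = √(g/L) = √(9.812/29.98) = 0.5721 rad/s.

0.5721 rad/s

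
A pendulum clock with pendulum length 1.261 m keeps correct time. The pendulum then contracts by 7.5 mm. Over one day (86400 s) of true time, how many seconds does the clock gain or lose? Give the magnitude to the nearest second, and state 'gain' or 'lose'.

gain 258 s

T ∝ √L, so T'/T = √(1.25350/1.261) = 0.997022.
In 86400 s of true time the clock registers 86400/0.997022 = 86658.1 s, so it gains 258 s.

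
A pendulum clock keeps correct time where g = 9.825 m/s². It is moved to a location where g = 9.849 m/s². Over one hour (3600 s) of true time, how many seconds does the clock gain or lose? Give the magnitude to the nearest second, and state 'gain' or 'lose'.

gain 4 s

The clock's period scales as T ∝ 1/√g, so T'/T = √(9.825/9.849) = 0.998781.
In 3600 s of true time the clock registers 3600/0.998781 = 3604.4 s, so it gains 4 s.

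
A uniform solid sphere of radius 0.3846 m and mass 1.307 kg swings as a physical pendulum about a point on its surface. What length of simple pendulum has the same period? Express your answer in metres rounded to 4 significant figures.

The equivalent simple-pendulum length is L_eq = I/(md), where I is about the pivot and d = 0.38460 m.
I_cm = (2/5)mR² = 0.077331 kg·m², so I = I_cm + md² = 0.077331 + 0.19333 = 0.27066 kg·m².
L_eq = 0.27066/(1.307 × 0.38460) = 0.5384 m.

0.5384 m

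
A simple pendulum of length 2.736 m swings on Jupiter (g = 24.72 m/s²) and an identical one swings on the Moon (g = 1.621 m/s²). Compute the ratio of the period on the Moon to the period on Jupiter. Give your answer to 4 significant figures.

T ∝ 1/√g, so T₂/T₁ = √(g₁/g₂) = √(24.72/1.621) = 3.905.

3.905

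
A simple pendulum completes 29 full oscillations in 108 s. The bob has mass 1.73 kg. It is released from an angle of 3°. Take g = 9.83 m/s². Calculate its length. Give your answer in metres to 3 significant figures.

3.45 m

T = 108/29 = 3.724 s.
From T = 2π√(L/g), L = gT²/(4π²) = 9.83 × 3.724²/(4π²) = 3.45 m.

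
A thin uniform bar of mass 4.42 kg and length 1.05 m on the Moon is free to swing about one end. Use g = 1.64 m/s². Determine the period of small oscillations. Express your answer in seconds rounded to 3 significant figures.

4.10 s

For a physical pendulum T = 2π√(I/(mgd)), with d = 0.5250 m from pivot to centre of mass.
I_cm = mL²/12 = 4.42 × 1.05²/12 = 0.4061 kg·m²; I = I_cm + md² = 0.4061 + 4.42 × 0.5250² = 1.624 kg·m².
T = 2π√(1.624/(4.42 × 1.64 × 0.5250)) = 4.10 s.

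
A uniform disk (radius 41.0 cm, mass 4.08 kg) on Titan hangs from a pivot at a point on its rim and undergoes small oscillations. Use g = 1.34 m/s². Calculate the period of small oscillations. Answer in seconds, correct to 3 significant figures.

4.26 s

I_cm = ½mr² = 0.3429 kg·m². The pivot is at distance d = 0.410 m from the centre of mass.
By the parallel-axis theorem, I = I_cm + md² = 0.3429 + 0.6858 = 1.029 kg·m².
T = 2π√(I/(mgd)) = 2π√(1.029/(4.08 × 1.34 × 0.410)) = 4.26 s.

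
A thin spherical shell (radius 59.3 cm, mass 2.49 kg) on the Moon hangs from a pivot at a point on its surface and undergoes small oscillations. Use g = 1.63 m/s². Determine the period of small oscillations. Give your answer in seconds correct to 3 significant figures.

4.89 s

I_cm = (2/3)mr² = 0.5837 kg·m². The pivot is at distance d = 0.593 m from the centre of mass.
By the parallel-axis theorem, I = I_cm + md² = 0.5837 + 0.8756 = 1.459 kg·m².
T = 2π√(I/(mgd)) = 2π√(1.459/(2.49 × 1.63 × 0.593)) = 4.89 s.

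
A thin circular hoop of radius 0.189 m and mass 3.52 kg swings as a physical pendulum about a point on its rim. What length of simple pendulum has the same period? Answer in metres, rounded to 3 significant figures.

The equivalent simple-pendulum length is L_eq = I/(md), where I is about the pivot and d = 0.1890 m.
I_cm = mR² = 0.1257 kg·m², so I = I_cm + md² = 0.1257 + 0.1257 = 0.2515 kg·m².
L_eq = 0.2515/(3.52 × 0.1890) = 0.378 m.

0.378 m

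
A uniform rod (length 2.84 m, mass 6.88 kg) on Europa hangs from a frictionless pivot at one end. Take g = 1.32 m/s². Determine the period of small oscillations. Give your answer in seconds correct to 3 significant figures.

For a physical pendulum T = 2π√(I/(mgd)), with d = 1.420 m from pivot to centre of mass.
I_cm = mL²/12 = 6.88 × 2.84²/12 = 4.624 kg·m²; I = I_cm + md² = 4.624 + 6.88 × 1.420² = 18.50 kg·m².
T = 2π√(18.50/(6.88 × 1.32 × 1.420)) = 7.52 s.

7.52 s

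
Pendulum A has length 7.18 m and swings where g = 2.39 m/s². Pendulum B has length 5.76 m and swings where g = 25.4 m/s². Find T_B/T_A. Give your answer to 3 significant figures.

T = 2π√(L/g), so T_B/T_A = √((L_B/g_B)/(L_A/g_A)) = √((5.76/25.4)/(7.18/2.39)) = 0.275.

0.275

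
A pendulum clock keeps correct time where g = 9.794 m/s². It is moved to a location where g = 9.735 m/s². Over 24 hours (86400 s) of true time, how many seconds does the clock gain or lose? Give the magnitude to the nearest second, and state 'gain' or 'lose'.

The clock's period scales as T ∝ 1/√g, so T'/T = √(9.794/9.735) = 1.00303.
In 86400 s of true time the clock registers 86400/1.00303 = 86139.4 s, so it loses 261 s.

lose 261 s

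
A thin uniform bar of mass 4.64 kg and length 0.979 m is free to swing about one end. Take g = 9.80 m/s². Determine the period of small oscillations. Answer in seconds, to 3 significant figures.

For a physical pendulum T = 2π√(I/(mgd)), with d = 0.4895 m from pivot to centre of mass.
I_cm = mL²/12 = 4.64 × 0.979²/12 = 0.3706 kg·m²; I = I_cm + md² = 0.3706 + 4.64 × 0.4895² = 1.482 kg·m².
T = 2π√(1.482/(4.64 × 9.80 × 0.4895)) = 1.62 s.

1.62 s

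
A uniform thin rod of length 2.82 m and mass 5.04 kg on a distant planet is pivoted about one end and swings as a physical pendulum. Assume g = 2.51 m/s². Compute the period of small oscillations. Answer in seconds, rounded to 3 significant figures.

For a physical pendulum T = 2π√(I/(mgd)), with d = 1.410 m from pivot to centre of mass.
I_cm = mL²/12 = 5.04 × 2.82²/12 = 3.340 kg·m²; I = I_cm + md² = 3.340 + 5.04 × 1.410² = 13.36 kg·m².
T = 2π√(13.36/(5.04 × 2.51 × 1.410)) = 5.44 s.

5.44 s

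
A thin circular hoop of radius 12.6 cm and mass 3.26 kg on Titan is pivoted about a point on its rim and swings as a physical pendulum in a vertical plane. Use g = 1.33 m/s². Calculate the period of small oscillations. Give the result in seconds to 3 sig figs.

2.73 s

I_cm = mr² = 0.05176 kg·m². The pivot is at distance d = 0.126 m from the centre of mass.
By the parallel-axis theorem, I = I_cm + md² = 0.05176 + 0.05176 = 0.1035 kg·m².
T = 2π√(I/(mgd)) = 2π√(0.1035/(3.26 × 1.33 × 0.126)) = 2.73 s.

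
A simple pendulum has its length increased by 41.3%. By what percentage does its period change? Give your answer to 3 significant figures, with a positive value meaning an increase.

18.9%

T ∝ √L, so T'/T = √(1.413) = 1.189.
Percentage change in T = (1.189 − 1) × 100% = 18.9%.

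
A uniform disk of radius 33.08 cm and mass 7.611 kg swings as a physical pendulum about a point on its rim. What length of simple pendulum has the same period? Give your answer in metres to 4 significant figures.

The equivalent simple-pendulum length is L_eq = I/(md), where I is about the pivot and d = 0.33080 m.
I_cm = ½mR² = 0.41643 kg·m², so I = I_cm + md² = 0.41643 + 0.83286 = 1.2493 kg·m².
L_eq = 1.2493/(7.611 × 0.33080) = 0.4962 m.

0.4962 m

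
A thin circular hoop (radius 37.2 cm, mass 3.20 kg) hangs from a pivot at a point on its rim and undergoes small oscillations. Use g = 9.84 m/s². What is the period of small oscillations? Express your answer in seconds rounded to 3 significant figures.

I_cm = mr² = 0.4428 kg·m². The pivot is at distance d = 0.372 m from the centre of mass.
By the parallel-axis theorem, I = I_cm + md² = 0.4428 + 0.4428 = 0.8857 kg·m².
T = 2π√(I/(mgd)) = 2π√(0.8857/(3.20 × 9.84 × 0.372)) = 1.73 s.

1.73 s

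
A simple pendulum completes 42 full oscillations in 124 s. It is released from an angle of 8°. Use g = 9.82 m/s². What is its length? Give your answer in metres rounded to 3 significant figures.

2.17 m

T = 124/42 = 2.952 s.
From T = 2π√(L/g), L = gT²/(4π²) = 9.82 × 2.952²/(4π²) = 2.17 m.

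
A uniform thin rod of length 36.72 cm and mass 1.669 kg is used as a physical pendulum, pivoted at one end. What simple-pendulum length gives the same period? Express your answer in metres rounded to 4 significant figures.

0.2448 m

The equivalent simple-pendulum length is L_eq = I/(md), where I is about the pivot and d = 0.18360 m.
I_cm = (1/12)mL² = 0.018753 kg·m², so I = I_cm + md² = 0.018753 + 0.056260 = 0.075014 kg·m².
L_eq = 0.075014/(1.669 × 0.18360) = 0.2448 m.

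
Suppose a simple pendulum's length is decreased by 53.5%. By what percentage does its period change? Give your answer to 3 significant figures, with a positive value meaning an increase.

-31.8%

T ∝ √L, so T'/T = √(0.4650) = 0.6819.
Percentage change in T = (0.6819 − 1) × 100% = -31.8%.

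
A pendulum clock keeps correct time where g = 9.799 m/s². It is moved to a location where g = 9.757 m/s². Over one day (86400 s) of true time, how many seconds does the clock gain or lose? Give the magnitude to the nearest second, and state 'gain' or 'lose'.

The clock's period scales as T ∝ 1/√g, so T'/T = √(9.799/9.757) = 1.00215.
In 86400 s of true time the clock registers 86400/1.00215 = 86214.6 s, so it loses 185 s.

lose 185 s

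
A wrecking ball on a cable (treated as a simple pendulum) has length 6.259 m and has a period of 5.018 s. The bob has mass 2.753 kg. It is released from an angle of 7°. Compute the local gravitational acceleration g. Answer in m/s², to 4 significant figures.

From T = 2π√(L/g), g = 4π²L/T² = 4π² × 6.259/5.0180² = 9.813 m/s².

9.813 m/s²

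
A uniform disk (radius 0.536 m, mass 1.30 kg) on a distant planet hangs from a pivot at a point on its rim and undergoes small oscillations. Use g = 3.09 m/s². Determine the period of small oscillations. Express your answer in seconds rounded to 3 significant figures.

3.21 s

I_cm = ½mr² = 0.1867 kg·m². The pivot is at distance d = 0.536 m from the centre of mass.
By the parallel-axis theorem, I = I_cm + md² = 0.1867 + 0.3735 = 0.5602 kg·m².
T = 2π√(I/(mgd)) = 2π√(0.5602/(1.30 × 3.09 × 0.536)) = 3.21 s.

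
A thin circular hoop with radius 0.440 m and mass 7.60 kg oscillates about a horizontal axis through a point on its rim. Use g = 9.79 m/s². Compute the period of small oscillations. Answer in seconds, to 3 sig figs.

I_cm = mr² = 1.471 kg·m². The pivot is at distance d = 0.440 m from the centre of mass.
By the parallel-axis theorem, I = I_cm + md² = 1.471 + 1.471 = 2.943 kg·m².
T = 2π√(I/(mgd)) = 2π√(2.943/(7.60 × 9.79 × 0.440)) = 1.88 s.

1.88 s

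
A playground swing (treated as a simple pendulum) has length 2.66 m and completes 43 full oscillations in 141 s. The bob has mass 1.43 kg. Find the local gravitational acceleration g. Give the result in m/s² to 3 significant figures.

T = 141/43 = 3.279 s.
From T = 2π√(L/g), g = 4π²L/T² = 4π² × 2.66/3.279² = 9.77 m/s².

9.77 m/s²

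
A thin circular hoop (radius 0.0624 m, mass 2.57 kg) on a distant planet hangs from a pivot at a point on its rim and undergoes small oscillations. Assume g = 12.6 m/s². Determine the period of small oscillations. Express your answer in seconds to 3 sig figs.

I_cm = mr² = 0.01001 kg·m². The pivot is at distance d = 0.0624 m from the centre of mass.
By the parallel-axis theorem, I = I_cm + md² = 0.01001 + 0.01001 = 0.02001 kg·m².
T = 2π√(I/(mgd)) = 2π√(0.02001/(2.57 × 12.6 × 0.0624)) = 0.625 s.

0.625 s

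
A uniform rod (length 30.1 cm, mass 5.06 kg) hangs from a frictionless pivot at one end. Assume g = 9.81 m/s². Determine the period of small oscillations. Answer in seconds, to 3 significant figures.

0.899 s

For a physical pendulum T = 2π√(I/(mgd)), with d = 0.1505 m from pivot to centre of mass.
I_cm = mL²/12 = 5.06 × 0.301²/12 = 0.03820 kg·m²; I = I_cm + md² = 0.03820 + 5.06 × 0.1505² = 0.1528 kg·m².
T = 2π√(0.1528/(5.06 × 9.81 × 0.1505)) = 0.899 s.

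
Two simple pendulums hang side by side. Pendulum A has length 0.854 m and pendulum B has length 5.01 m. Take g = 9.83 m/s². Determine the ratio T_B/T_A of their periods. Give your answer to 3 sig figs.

2.42

T ∝ √L, so T_B/T_A = √(L_B/L_A) = √(5.01/0.854) = 2.42.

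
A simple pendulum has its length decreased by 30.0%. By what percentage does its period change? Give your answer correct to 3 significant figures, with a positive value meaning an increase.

T ∝ √L, so T'/T = √(0.7000) = 0.8367.
Percentage change in T = (0.8367 − 1) × 100% = -16.3%.

-16.3%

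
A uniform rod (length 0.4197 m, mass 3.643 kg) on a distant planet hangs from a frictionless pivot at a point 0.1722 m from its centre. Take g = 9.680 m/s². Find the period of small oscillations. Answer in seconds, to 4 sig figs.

For a physical pendulum T = 2π√(I/(mgd)), with d = 0.17220 m from pivot to centre of mass.
I_cm = mL²/12 = 3.643 × 0.4197²/12 = 0.053476 kg·m²; I = I_cm + md² = 0.053476 + 3.643 × 0.17220² = 0.16150 kg·m².
T = 2π√(0.16150/(3.643 × 9.680 × 0.17220)) = 1.025 s.

1.025 s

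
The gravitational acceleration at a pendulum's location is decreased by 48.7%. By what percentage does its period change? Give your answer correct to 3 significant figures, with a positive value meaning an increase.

39.6%

T ∝ 1/√g, so T'/T = 1/√(0.5130) = 1.396.
Percentage change in T = (1.396 − 1) × 100% = 39.6%.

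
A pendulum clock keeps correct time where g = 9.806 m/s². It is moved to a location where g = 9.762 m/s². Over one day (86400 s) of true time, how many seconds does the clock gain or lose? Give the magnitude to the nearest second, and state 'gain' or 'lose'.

The clock's period scales as T ∝ 1/√g, so T'/T = √(9.806/9.762) = 1.00225.
In 86400 s of true time the clock registers 86400/1.00225 = 86205.9 s, so it loses 194 s.

lose 194 s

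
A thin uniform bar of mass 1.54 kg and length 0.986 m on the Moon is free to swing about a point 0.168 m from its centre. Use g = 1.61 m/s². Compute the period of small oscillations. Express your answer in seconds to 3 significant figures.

For a physical pendulum T = 2π√(I/(mgd)), with d = 0.1680 m from pivot to centre of mass.
I_cm = mL²/12 = 1.54 × 0.986²/12 = 0.1248 kg·m²; I = I_cm + md² = 0.1248 + 1.54 × 0.1680² = 0.1682 kg·m².
T = 2π√(0.1682/(1.54 × 1.61 × 0.1680)) = 3.99 s.

3.99 s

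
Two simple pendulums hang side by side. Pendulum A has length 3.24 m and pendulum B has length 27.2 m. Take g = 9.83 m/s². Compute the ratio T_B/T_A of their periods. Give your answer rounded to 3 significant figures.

T ∝ √L, so T_B/T_A = √(L_B/L_A) = √(27.2/3.24) = 2.90.

2.90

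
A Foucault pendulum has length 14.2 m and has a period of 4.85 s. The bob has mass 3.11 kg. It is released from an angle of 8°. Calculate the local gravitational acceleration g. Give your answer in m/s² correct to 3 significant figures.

23.8 m/s²

From T = 2π√(L/g), g = 4π²L/T² = 4π² × 14.2/4.850² = 23.8 m/s².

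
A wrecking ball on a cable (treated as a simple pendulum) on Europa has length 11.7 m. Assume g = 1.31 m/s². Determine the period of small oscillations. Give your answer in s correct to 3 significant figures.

18.8 s

T = 2π√(L/g) = 2π√(11.7/1.31) = 2π × 2.989 = 18.8 s.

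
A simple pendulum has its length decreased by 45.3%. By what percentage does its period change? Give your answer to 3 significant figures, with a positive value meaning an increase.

-26.0%

T ∝ √L, so T'/T = √(0.5470) = 0.7396.
Percentage change in T = (0.7396 − 1) × 100% = -26.0%.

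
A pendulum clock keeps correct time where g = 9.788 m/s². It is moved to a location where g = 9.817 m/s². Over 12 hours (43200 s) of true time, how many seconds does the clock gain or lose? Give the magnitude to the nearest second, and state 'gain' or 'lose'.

The clock's period scales as T ∝ 1/√g, so T'/T = √(9.788/9.817) = 0.998522.
In 43200 s of true time the clock registers 43200/0.998522 = 43263.9 s, so it gains 64 s.

gain 64 s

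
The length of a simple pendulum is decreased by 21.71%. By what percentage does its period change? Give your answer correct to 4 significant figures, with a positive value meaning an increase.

-11.52%

T ∝ √L, so T'/T = √(0.78290) = 0.88482.
Percentage change in T = (0.88482 − 1) × 100% = -11.52%.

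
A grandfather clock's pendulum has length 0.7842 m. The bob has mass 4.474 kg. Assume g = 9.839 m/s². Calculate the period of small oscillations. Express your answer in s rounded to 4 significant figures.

1.774 s

T = 2π√(L/g) = 2π√(0.7842/9.839) = 2π × 0.28232 = 1.774 s.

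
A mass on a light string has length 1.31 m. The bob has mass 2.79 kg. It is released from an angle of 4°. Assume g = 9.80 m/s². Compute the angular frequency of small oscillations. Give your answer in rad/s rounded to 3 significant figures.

2.74 rad/s

ω = √(g/L) = √(9.80/1.31) = 2.74 rad/s.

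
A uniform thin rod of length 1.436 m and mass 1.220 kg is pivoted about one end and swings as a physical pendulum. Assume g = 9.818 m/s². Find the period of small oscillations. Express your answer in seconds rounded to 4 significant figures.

For a physical pendulum T = 2π√(I/(mgd)), with d = 0.71800 m from pivot to centre of mass.
I_cm = mL²/12 = 1.220 × 1.436²/12 = 0.20965 kg·m²; I = I_cm + md² = 0.20965 + 1.220 × 0.71800² = 0.83859 kg·m².
T = 2π√(0.83859/(1.220 × 9.818 × 0.71800)) = 1.962 s.

1.962 s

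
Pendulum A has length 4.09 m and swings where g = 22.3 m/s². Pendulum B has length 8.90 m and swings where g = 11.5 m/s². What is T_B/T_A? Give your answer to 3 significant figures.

2.05

T = 2π√(L/g), so T_B/T_A = √((L_B/g_B)/(L_A/g_A)) = √((8.90/11.5)/(4.09/22.3)) = 2.05.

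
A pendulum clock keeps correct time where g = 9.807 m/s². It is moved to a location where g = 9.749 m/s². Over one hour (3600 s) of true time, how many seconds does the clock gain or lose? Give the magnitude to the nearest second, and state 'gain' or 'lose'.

lose 11 s

The clock's period scales as T ∝ 1/√g, so T'/T = √(9.807/9.749) = 1.00297.
In 3600 s of true time the clock registers 3600/1.00297 = 3589.3 s, so it loses 11 s.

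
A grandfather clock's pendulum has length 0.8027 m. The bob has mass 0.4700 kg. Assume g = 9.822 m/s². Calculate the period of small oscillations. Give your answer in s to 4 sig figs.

1.796 s

T = 2π√(L/g) = 2π√(0.8027/9.822) = 2π × 0.28588 = 1.796 s.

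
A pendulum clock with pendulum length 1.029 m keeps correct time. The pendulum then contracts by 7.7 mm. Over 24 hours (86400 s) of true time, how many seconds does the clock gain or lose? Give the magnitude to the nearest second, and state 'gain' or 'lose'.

gain 325 s

T ∝ √L, so T'/T = √(1.02130/1.029) = 0.996251.
In 86400 s of true time the clock registers 86400/0.996251 = 86725.1 s, so it gains 325 s.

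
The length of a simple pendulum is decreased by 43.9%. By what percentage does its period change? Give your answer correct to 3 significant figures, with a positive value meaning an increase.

-25.1%

T ∝ √L, so T'/T = √(0.5610) = 0.7490.
Percentage change in T = (0.7490 − 1) × 100% = -25.1%.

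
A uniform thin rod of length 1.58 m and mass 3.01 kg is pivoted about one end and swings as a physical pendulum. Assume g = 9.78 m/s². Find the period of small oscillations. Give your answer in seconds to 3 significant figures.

For a physical pendulum T = 2π√(I/(mgd)), with d = 0.7900 m from pivot to centre of mass.
I_cm = mL²/12 = 3.01 × 1.58²/12 = 0.6262 kg·m²; I = I_cm + md² = 0.6262 + 3.01 × 0.7900² = 2.505 kg·m².
T = 2π√(2.505/(3.01 × 9.78 × 0.7900)) = 2.06 s.

2.06 s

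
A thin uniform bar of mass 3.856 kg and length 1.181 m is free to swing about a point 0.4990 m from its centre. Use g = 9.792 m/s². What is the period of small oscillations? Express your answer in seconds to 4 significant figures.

For a physical pendulum T = 2π√(I/(mgd)), with d = 0.49900 m from pivot to centre of mass.
I_cm = mL²/12 = 3.856 × 1.181²/12 = 0.44818 kg·m²; I = I_cm + md² = 0.44818 + 3.856 × 0.49900² = 1.4083 kg·m².
T = 2π√(1.4083/(3.856 × 9.792 × 0.49900)) = 1.718 s.

1.718 s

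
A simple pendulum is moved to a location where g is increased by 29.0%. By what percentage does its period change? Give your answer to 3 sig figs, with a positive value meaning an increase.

-12.0%

T ∝ 1/√g, so T'/T = 1/√(1.290) = 0.8805.
Percentage change in T = (0.8805 − 1) × 100% = -12.0%.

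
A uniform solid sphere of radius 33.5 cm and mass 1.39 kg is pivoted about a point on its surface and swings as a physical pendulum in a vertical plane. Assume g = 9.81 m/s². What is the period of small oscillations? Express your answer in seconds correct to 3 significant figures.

1.37 s

I_cm = (2/5)mr² = 0.06240 kg·m². The pivot is at distance d = 0.335 m from the centre of mass.
By the parallel-axis theorem, I = I_cm + md² = 0.06240 + 0.1560 = 0.2184 kg·m².
T = 2π√(I/(mgd)) = 2π√(0.2184/(1.39 × 9.81 × 0.335)) = 1.37 s.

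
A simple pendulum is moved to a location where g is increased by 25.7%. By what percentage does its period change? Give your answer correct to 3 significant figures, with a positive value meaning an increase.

T ∝ 1/√g, so T'/T = 1/√(1.257) = 0.8919.
Percentage change in T = (0.8919 − 1) × 100% = -10.8%.

-10.8%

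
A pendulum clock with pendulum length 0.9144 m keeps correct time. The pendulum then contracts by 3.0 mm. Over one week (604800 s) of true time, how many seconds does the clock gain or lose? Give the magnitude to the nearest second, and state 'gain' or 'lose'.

T ∝ √L, so T'/T = √(0.91140/0.9144) = 0.998358.
In 604800 s of true time the clock registers 604800/0.998358 = 605794.6 s, so it gains 995 s.

gain 995 s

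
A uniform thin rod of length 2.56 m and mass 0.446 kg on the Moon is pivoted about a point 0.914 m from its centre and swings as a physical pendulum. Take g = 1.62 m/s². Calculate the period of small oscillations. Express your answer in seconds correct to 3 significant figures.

For a physical pendulum T = 2π√(I/(mgd)), with d = 0.9140 m from pivot to centre of mass.
I_cm = mL²/12 = 0.446 × 2.56²/12 = 0.2436 kg·m²; I = I_cm + md² = 0.2436 + 0.446 × 0.9140² = 0.6162 kg·m².
T = 2π√(0.6162/(0.446 × 1.62 × 0.9140)) = 6.07 s.

6.07 s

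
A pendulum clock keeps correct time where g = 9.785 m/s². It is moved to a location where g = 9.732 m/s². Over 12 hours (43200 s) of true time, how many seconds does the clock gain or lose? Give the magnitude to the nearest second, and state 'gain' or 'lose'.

The clock's period scales as T ∝ 1/√g, so T'/T = √(9.785/9.732) = 1.00272.
In 43200 s of true time the clock registers 43200/1.00272 = 43082.8 s, so it loses 117 s.

lose 117 s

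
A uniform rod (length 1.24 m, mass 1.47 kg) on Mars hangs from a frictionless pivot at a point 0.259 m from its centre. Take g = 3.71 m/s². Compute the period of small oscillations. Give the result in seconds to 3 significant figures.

2.83 s

For a physical pendulum T = 2π√(I/(mgd)), with d = 0.2590 m from pivot to centre of mass.
I_cm = mL²/12 = 1.47 × 1.24²/12 = 0.1884 kg·m²; I = I_cm + md² = 0.1884 + 1.47 × 0.2590² = 0.2870 kg·m².
T = 2π√(0.2870/(1.47 × 3.71 × 0.2590)) = 2.83 s.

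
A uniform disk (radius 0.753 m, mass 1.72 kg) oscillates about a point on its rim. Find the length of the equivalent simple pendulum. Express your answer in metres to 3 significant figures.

1.13 m

The equivalent simple-pendulum length is L_eq = I/(md), where I is about the pivot and d = 0.7530 m.
I_cm = ½mR² = 0.4876 kg·m², so I = I_cm + md² = 0.4876 + 0.9753 = 1.463 kg·m².
L_eq = 1.463/(1.72 × 0.7530) = 1.13 m.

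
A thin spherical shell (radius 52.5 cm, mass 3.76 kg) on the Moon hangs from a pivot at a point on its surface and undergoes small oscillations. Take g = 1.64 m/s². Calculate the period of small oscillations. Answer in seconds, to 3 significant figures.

4.59 s

I_cm = (2/3)mr² = 0.6909 kg·m². The pivot is at distance d = 0.525 m from the centre of mass.
By the parallel-axis theorem, I = I_cm + md² = 0.6909 + 1.036 = 1.727 kg·m².
T = 2π√(I/(mgd)) = 2π√(1.727/(3.76 × 1.64 × 0.525)) = 4.59 s.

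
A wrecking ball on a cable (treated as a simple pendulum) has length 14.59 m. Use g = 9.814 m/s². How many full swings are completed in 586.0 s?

T = 2π√(L/g) = 2π√(14.59/9.814) = 7.6610 s.
Number of complete oscillations = ⌊586.0/7.6610⌋ = ⌊76.491⌋ = 76.

76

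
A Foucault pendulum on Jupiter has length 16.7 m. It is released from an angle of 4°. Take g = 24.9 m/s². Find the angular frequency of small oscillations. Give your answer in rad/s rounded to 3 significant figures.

ω = √(g/L) = √(24.9/16.7) = 1.22 rad/s.

1.22 rad/s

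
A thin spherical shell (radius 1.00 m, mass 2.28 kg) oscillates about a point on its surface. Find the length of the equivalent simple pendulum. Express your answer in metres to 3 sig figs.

The equivalent simple-pendulum length is L_eq = I/(md), where I is about the pivot and d = 1.000 m.
I_cm = (2/3)mR² = 1.520 kg·m², so I = I_cm + md² = 1.520 + 2.280 = 3.800 kg·m².
L_eq = 3.800/(2.28 × 1.000) = 1.67 m.

1.67 m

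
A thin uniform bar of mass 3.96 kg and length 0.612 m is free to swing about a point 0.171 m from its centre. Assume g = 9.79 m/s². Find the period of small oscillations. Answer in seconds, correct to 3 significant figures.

For a physical pendulum T = 2π√(I/(mgd)), with d = 0.1710 m from pivot to centre of mass.
I_cm = mL²/12 = 3.96 × 0.612²/12 = 0.1236 kg·m²; I = I_cm + md² = 0.1236 + 3.96 × 0.1710² = 0.2394 kg·m².
T = 2π√(0.2394/(3.96 × 9.79 × 0.1710)) = 1.19 s.

1.19 s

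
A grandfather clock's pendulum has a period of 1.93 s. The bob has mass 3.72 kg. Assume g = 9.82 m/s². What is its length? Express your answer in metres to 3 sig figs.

0.927 m

From T = 2π√(L/g), L = gT²/(4π²) = 9.82 × 1.930²/(4π²) = 0.927 m.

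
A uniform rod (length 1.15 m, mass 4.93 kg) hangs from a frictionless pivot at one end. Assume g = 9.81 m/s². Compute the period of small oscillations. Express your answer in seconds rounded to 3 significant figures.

1.76 s

For a physical pendulum T = 2π√(I/(mgd)), with d = 0.5750 m from pivot to centre of mass.
I_cm = mL²/12 = 4.93 × 1.15²/12 = 0.5433 kg·m²; I = I_cm + md² = 0.5433 + 4.93 × 0.5750² = 2.173 kg·m².
T = 2π√(2.173/(4.93 × 9.81 × 0.5750)) = 1.76 s.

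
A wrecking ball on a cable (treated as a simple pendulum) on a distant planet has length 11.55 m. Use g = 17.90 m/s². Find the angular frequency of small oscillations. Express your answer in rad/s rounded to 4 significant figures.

1.245 rad/s

ω = √(g/L) = √(17.90/11.55) = 1.245 rad/s.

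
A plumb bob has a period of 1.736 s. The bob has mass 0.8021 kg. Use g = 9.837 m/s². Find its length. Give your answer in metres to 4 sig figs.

From T = 2π√(L/g), L = gT²/(4π²) = 9.837 × 1.7360²/(4π²) = 0.7509 m.

0.7509 m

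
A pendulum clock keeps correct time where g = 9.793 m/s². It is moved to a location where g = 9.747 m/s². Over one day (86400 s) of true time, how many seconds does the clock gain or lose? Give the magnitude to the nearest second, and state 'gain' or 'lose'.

lose 203 s

The clock's period scales as T ∝ 1/√g, so T'/T = √(9.793/9.747) = 1.00236.
In 86400 s of true time the clock registers 86400/1.00236 = 86196.8 s, so it loses 203 s.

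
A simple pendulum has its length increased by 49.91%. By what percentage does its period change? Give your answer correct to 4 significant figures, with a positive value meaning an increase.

T ∝ √L, so T'/T = √(1.4991) = 1.2244.
Percentage change in T = (1.2244 − 1) × 100% = 22.44%.

22.44%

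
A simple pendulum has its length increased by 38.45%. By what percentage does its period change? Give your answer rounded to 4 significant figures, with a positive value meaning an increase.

T ∝ √L, so T'/T = √(1.3845) = 1.1766.
Percentage change in T = (1.1766 − 1) × 100% = 17.66%.

17.66%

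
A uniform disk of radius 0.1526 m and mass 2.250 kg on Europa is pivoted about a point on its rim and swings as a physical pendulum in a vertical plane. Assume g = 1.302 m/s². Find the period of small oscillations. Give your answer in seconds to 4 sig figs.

I_cm = ½mr² = 0.026198 kg·m². The pivot is at distance d = 0.1526 m from the centre of mass.
By the parallel-axis theorem, I = I_cm + md² = 0.026198 + 0.052395 = 0.078593 kg·m².
T = 2π√(I/(mgd)) = 2π√(0.078593/(2.250 × 1.302 × 0.1526)) = 2.634 s.

2.634 s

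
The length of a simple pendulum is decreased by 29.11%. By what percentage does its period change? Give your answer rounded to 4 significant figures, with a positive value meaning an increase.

-15.80%

T ∝ √L, so T'/T = √(0.70890) = 0.84196.
Percentage change in T = (0.84196 − 1) × 100% = -15.80%.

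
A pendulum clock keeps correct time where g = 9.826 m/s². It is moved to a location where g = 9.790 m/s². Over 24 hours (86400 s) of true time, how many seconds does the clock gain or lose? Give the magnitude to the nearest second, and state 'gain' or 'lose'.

The clock's period scales as T ∝ 1/√g, so T'/T = √(9.826/9.790) = 1.00184.
In 86400 s of true time the clock registers 86400/1.00184 = 86241.6 s, so it loses 158 s.

lose 158 s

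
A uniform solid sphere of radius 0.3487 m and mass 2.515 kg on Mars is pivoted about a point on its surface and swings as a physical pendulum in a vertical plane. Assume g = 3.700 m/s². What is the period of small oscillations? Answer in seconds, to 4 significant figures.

2.282 s

I_cm = (2/5)mr² = 0.12232 kg·m². The pivot is at distance d = 0.3487 m from the centre of mass.
By the parallel-axis theorem, I = I_cm + md² = 0.12232 + 0.30580 = 0.42812 kg·m².
T = 2π√(I/(mgd)) = 2π√(0.42812/(2.515 × 3.700 × 0.3487)) = 2.282 s.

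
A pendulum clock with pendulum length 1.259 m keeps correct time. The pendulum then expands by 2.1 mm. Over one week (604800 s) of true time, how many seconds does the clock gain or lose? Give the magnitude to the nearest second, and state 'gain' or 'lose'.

lose 504 s

T ∝ √L, so T'/T = √(1.26110/1.259) = 1.00083.
In 604800 s of true time the clock registers 604800/1.00083 = 604296.2 s, so it loses 504 s.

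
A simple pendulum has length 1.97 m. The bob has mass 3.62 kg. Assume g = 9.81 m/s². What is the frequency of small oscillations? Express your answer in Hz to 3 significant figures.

T = 2π√(L/g) = 2π√(1.97/9.81) = 2.816 s, so f = 1/T = 0.355 Hz.

0.355 Hz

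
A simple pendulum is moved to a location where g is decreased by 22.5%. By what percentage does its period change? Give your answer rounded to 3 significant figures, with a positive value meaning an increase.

T ∝ 1/√g, so T'/T = 1/√(0.7750) = 1.136.
Percentage change in T = (1.136 − 1) × 100% = 13.6%.

13.6%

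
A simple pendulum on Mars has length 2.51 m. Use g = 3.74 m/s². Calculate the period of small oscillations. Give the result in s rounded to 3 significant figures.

T = 2π√(L/g) = 2π√(2.51/3.74) = 2π × 0.8192 = 5.15 s.

5.15 s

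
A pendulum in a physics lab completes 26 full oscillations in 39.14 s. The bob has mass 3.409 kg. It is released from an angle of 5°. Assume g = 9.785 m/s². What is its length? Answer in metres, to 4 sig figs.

T = 39.14/26 = 1.5054 s.
From T = 2π√(L/g), L = gT²/(4π²) = 9.785 × 1.5054²/(4π²) = 0.5617 m.

0.5617 m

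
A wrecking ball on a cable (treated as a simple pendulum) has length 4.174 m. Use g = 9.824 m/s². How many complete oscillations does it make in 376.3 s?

T = 2π√(L/g) = 2π√(4.174/9.824) = 4.0955 s.
Number of complete oscillations = ⌊376.3/4.0955⌋ = ⌊91.880⌋ = 91.

91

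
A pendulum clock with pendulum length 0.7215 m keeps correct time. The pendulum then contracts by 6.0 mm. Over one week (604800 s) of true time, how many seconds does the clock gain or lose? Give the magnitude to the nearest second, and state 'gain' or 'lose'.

gain 2531 s

T ∝ √L, so T'/T = √(0.71550/0.7215) = 0.995833.
In 604800 s of true time the clock registers 604800/0.995833 = 607330.6 s, so it gains 2531 s.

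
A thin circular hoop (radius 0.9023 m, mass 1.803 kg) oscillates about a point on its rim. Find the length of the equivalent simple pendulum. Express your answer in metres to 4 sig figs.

The equivalent simple-pendulum length is L_eq = I/(md), where I is about the pivot and d = 0.90230 m.
I_cm = mR² = 1.4679 kg·m², so I = I_cm + md² = 1.4679 + 1.4679 = 2.9358 kg·m².
L_eq = 2.9358/(1.803 × 0.90230) = 1.805 m.

1.805 m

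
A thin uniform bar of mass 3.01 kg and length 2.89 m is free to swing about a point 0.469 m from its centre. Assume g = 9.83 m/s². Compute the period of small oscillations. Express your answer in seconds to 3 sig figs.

For a physical pendulum T = 2π√(I/(mgd)), with d = 0.4690 m from pivot to centre of mass.
I_cm = mL²/12 = 3.01 × 2.89²/12 = 2.095 kg·m²; I = I_cm + md² = 2.095 + 3.01 × 0.4690² = 2.757 kg·m².
T = 2π√(2.757/(3.01 × 9.83 × 0.4690)) = 2.80 s.

2.80 s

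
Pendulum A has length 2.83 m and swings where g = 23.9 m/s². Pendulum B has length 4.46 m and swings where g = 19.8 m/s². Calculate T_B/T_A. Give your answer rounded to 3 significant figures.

1.38

T = 2π√(L/g), so T_B/T_A = √((L_B/g_B)/(L_A/g_A)) = √((4.46/19.8)/(2.83/23.9)) = 1.38.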